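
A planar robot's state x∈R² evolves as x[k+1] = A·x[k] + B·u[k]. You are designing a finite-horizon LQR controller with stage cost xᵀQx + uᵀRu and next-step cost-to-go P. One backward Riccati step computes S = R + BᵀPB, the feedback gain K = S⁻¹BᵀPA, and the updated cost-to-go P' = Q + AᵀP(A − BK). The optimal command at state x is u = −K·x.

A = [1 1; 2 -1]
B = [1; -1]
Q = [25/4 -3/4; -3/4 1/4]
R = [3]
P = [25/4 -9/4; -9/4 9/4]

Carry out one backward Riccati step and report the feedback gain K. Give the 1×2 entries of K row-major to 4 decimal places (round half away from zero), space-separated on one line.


BᵀP = [8.5000 -4.5000]
S = R + BᵀPB = [3] + [13.0000] = [16.0000]
BᵀPA = [-0.5000 13.0000]
K = S⁻¹·BᵀPA = [-0.0313 0.8125]
A−BK = [1.0313 0.1875; 1.9688 -0.1875]
AᵀP(A−BK) = [6.2344 -0.0938; -0.0938 2.4375]
P' = Q + AᵀP(A−BK) = [12.4844 -0.8438; -0.8438 2.6875]
tr(P') = 15.1719

-0.0313 0.8125


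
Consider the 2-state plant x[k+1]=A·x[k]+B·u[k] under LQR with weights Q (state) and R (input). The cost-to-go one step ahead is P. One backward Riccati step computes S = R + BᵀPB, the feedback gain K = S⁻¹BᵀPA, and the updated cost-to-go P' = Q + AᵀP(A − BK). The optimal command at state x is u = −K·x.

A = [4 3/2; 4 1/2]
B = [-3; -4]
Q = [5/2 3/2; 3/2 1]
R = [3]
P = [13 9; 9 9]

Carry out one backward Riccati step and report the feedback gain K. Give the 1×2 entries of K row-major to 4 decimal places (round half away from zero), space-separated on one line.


-1.1500 -0.3000

BᵀP = [-75.0000 -63.0000]
S = R + BᵀPB = [3] + [477.0000] = [480.0000]
BᵀPA = [-552.0000 -144.0000]
K = S⁻¹·BᵀPA = [-1.1500 -0.3000]
A−BK = [0.5500 0.6000; -0.6000 -0.7000]
AᵀP(A−BK) = [5.2000 2.4000; 2.4000 1.8000]
P' = Q + AᵀP(A−BK) = [7.7000 3.9000; 3.9000 2.8000]
tr(P') = 10.5000


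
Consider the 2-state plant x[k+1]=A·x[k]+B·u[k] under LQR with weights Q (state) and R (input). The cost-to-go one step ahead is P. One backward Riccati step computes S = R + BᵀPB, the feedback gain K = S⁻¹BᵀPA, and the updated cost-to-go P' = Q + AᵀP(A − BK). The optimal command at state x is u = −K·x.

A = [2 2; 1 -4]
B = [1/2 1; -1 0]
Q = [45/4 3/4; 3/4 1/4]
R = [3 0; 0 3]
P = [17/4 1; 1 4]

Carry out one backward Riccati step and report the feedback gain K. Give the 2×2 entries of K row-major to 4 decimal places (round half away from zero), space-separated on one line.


BᵀP = [1.1250 -3.5000; 4.2500 1.0000]
S = R + BᵀPB = [3 0; 0 3] + [4.0625 1.1250; 1.1250 4.2500] = [7.0625 1.1250; 1.1250 7.2500]
BᵀPA = [-1.2500 16.2500; 9.5000 4.5000]
K = S⁻¹·BᵀPA = [-0.3955 2.2578; 1.3717 0.2703]
A−BK = [0.8260 0.6008; 0.6045 -1.7422]
AᵀP(A−BK) = [11.4743 -4.7459; -4.7459 27.0939]
P' = Q + AᵀP(A−BK) = [22.7243 -3.9959; -3.9959 27.3439]
tr(P') = 50.0682

-0.3955 2.2578 1.3717 0.2703


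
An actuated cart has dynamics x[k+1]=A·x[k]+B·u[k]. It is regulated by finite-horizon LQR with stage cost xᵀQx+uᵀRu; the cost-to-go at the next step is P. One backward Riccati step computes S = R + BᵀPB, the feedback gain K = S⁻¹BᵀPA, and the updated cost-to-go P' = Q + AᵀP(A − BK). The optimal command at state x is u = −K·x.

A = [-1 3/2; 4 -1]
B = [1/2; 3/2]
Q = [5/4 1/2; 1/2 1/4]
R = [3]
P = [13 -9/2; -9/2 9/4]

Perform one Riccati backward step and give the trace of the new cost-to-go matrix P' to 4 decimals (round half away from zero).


BᵀP = [-0.2500 1.1250]
S = R + BᵀPB = [3] + [1.5625] = [4.5625]
BᵀPA = [4.7500 -1.5000]
K = S⁻¹·BᵀPA = [1.0411 -0.3288]
A−BK = [-1.5205 1.6644; 2.4384 -0.5068]
AᵀP(A−BK) = [80.0548 -58.4384; -58.4384 44.5068]
P' = Q + AᵀP(A−BK) = [81.3048 -57.9384; -57.9384 44.7568]
tr(P') = 126.0616

126.0616


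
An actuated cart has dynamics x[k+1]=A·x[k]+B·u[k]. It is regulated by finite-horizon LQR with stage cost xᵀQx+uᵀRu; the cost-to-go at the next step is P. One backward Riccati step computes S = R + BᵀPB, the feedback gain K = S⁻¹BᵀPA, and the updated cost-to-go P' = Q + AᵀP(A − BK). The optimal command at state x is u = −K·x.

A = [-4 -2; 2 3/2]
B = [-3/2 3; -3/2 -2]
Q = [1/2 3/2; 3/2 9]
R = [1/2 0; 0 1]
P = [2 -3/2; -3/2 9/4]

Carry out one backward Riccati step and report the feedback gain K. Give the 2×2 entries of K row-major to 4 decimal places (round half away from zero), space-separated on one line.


0.2264 -0.0566 -1.1739 -0.6848

BᵀP = [-0.7500 -1.1250; 9.0000 -9.0000]
S = R + BᵀPB = [1/2 0; 0 1] + [2.8125 0.0000; 0.0000 45.0000] = [3.3125 0.0000; 0.0000 46.0000]
BᵀPA = [0.7500 -0.1875; -54.0000 -31.5000]
K = S⁻¹·BᵀPA = [0.2264 -0.0566; -1.1739 -0.6848]
A−BK = [-0.1386 -0.0306; -0.0082 0.0455]
AᵀP(A−BK) = [1.4389 0.8142; 0.8142 0.4812]
P' = Q + AᵀP(A−BK) = [1.9389 2.3142; 2.3142 9.4812]
tr(P') = 11.4201


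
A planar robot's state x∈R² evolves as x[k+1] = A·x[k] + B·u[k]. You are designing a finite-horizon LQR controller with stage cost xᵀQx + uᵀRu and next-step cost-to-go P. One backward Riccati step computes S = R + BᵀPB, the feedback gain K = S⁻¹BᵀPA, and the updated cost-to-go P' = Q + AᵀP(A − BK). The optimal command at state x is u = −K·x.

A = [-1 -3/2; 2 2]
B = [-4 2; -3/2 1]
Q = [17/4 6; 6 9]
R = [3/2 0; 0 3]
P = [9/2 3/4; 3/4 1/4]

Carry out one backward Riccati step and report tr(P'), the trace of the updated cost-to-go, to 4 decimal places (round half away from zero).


BᵀP = [-19.1250 -3.3750; 9.7500 1.7500]
S = R + BᵀPB = [3/2 0; 0 3] + [81.5625 -41.6250; -41.6250 21.2500] = [83.0625 -41.6250; -41.6250 24.2500]
BᵀPA = [12.3750 21.9375; -6.2500 -11.1250]
K = S⁻¹·BᵀPA = [0.1418 0.2447; -0.0143 -0.0388]
A−BK = [-0.4041 -0.4437; 2.2270 2.4058]
AᵀP(A−BK) = [0.6556 0.7298; 0.7298 0.8260]
P' = Q + AᵀP(A−BK) = [4.9056 6.7298; 6.7298 9.8260]
tr(P') = 14.7316

14.7316


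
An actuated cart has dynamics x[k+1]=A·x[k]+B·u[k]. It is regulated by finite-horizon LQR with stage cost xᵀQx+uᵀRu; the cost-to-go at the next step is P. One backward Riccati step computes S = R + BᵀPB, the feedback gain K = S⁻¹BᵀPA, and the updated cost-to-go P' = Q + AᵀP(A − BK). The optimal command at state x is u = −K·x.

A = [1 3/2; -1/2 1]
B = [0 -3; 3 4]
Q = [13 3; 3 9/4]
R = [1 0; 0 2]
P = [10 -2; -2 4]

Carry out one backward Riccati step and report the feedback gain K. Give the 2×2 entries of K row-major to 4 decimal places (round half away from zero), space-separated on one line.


BᵀP = [-6.0000 12.0000; -38.0000 22.0000]
S = R + BᵀPB = [1 0; 0 2] + [36.0000 66.0000; 66.0000 202.0000] = [37.0000 66.0000; 66.0000 204.0000]
BᵀPA = [-12.0000 3.0000; -49.0000 -35.0000]
K = S⁻¹·BᵀPA = [0.2462 0.9154; -0.3199 -0.4677]
A−BK = [0.0404 0.0968; 0.0407 0.1247]
AᵀP(A−BK) = [0.2816 0.5661; 0.5661 1.3831]
P' = Q + AᵀP(A−BK) = [13.2816 3.5661; 3.5661 3.6331]
tr(P') = 16.9148

0.2462 0.9154 -0.3199 -0.4677


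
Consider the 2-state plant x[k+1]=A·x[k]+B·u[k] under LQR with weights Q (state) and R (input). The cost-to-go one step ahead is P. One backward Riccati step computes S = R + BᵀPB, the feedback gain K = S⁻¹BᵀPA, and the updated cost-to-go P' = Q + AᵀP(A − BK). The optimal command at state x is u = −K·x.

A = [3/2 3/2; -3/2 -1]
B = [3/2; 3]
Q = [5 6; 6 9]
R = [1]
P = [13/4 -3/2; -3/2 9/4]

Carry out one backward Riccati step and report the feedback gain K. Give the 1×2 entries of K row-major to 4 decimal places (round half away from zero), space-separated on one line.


BᵀP = [0.3750 4.5000]
S = R + BᵀPB = [1] + [14.0625] = [15.0625]
BᵀPA = [-6.1875 -3.9375]
K = S⁻¹·BᵀPA = [-0.4108 -0.2614]
A−BK = [2.1162 1.8921; -0.2676 -0.2158]
AᵀP(A−BK) = [16.5832 14.6950; 14.6950 13.0332]
P' = Q + AᵀP(A−BK) = [21.5832 20.6950; 20.6950 22.0332]
tr(P') = 43.6164

-0.4108 -0.2614


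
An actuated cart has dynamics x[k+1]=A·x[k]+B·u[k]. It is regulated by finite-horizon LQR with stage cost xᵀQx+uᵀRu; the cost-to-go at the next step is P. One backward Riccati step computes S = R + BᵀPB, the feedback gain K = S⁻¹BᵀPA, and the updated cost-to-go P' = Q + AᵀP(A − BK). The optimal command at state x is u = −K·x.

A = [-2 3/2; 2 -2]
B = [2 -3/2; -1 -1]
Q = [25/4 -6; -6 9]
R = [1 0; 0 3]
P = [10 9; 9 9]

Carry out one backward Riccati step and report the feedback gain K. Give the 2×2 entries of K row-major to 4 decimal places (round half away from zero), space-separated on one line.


BᵀP = [11.0000 9.0000; -24.0000 -22.5000]
S = R + BᵀPB = [1 0; 0 3] + [13.0000 -25.5000; -25.5000 58.5000] = [14.0000 -25.5000; -25.5000 61.5000]
BᵀPA = [-4.0000 -1.5000; 3.0000 9.0000]
K = S⁻¹·BᵀPA = [-0.8043 0.6512; -0.2847 0.4164]
A−BK = [-0.8185 0.8221; 0.9110 -0.9324]
AᵀP(A−BK) = [1.6370 -1.6441; -1.6441 1.7295]
P' = Q + AᵀP(A−BK) = [7.8870 -7.6441; -7.6441 10.7295]
tr(P') = 18.6165

-0.8043 0.6512 -0.2847 0.4164


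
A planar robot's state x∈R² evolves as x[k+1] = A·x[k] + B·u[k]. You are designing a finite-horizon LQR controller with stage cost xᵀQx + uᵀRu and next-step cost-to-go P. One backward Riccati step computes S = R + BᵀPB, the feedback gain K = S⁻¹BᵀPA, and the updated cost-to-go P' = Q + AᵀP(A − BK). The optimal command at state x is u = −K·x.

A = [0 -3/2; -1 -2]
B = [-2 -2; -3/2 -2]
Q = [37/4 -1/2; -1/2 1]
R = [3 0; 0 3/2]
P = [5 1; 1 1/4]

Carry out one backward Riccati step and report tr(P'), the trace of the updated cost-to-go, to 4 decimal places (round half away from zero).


BᵀP = [-11.5000 -2.3750; -12.0000 -2.5000]
S = R + BᵀPB = [3 0; 0 3/2] + [26.5625 27.7500; 27.7500 29.0000] = [29.5625 27.7500; 27.7500 30.5000]
BᵀPA = [2.3750 22.0000; 2.5000 23.0000]
K = S⁻¹·BᵀPA = [0.0233 0.2489; 0.0608 0.5277]
A−BK = [0.1681 0.0531; -0.8435 -0.5714]
AᵀP(A−BK) = [0.0427 0.0898; 0.0898 0.6385]
P' = Q + AᵀP(A−BK) = [9.2927 -0.4102; -0.4102 1.6385]
tr(P') = 10.9313

10.9313


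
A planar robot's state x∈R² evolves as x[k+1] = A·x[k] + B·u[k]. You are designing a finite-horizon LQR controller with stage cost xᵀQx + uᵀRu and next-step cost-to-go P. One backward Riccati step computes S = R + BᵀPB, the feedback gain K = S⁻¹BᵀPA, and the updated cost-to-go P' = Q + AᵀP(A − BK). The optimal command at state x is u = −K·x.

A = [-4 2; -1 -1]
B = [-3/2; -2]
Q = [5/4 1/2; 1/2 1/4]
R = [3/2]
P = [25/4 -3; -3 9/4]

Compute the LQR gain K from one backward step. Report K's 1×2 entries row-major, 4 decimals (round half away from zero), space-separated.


BᵀP = [-3.3750 0.0000]
S = R + BᵀPB = [3/2] + [5.0625] = [6.5625]
BᵀPA = [13.5000 -6.7500]
K = S⁻¹·BᵀPA = [2.0571 -1.0286]
A−BK = [-0.9143 0.4571; 3.1143 -3.0571]
AᵀP(A−BK) = [50.4786 -39.8643; -39.8643 32.3071]
P' = Q + AᵀP(A−BK) = [51.7286 -39.3643; -39.3643 32.5571]
tr(P') = 84.2857

2.0571 -1.0286


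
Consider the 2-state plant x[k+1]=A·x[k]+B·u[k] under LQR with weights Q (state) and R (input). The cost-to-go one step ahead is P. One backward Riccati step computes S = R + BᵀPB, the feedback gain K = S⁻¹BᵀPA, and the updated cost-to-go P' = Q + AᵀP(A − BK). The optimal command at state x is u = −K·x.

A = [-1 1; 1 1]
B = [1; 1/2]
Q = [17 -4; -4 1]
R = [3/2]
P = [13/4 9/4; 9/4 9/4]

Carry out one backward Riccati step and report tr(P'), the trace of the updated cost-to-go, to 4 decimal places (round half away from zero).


20.9256

BᵀP = [4.3750 3.3750]
S = R + BᵀPB = [3/2] + [6.0625] = [7.5625]
BᵀPA = [-1.0000 7.7500]
K = S⁻¹·BᵀPA = [-0.1322 1.0248]
A−BK = [-0.8678 -0.0248; 1.0661 0.4876]
AᵀP(A−BK) = [0.8678 0.0248; 0.0248 2.0579]
P' = Q + AᵀP(A−BK) = [17.8678 -3.9752; -3.9752 3.0579]
tr(P') = 20.9256


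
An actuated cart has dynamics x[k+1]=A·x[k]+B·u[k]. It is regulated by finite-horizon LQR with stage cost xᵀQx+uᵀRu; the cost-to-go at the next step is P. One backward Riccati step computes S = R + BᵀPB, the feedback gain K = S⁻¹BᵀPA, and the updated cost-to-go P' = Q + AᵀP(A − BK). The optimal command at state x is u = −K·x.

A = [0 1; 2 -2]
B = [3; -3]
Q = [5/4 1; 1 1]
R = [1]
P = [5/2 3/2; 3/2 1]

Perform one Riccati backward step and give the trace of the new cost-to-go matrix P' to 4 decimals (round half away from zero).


5.1136

BᵀP = [3.0000 1.5000]
S = R + BᵀPB = [1] + [4.5000] = [5.5000]
BᵀPA = [3.0000 0.0000]
K = S⁻¹·BᵀPA = [0.5455 0.0000]
A−BK = [-1.6364 1.0000; 3.6364 -2.0000]
AᵀP(A−BK) = [2.3636 -1.0000; -1.0000 0.5000]
P' = Q + AᵀP(A−BK) = [3.6136 0.0000; 0.0000 1.5000]
tr(P') = 5.1136


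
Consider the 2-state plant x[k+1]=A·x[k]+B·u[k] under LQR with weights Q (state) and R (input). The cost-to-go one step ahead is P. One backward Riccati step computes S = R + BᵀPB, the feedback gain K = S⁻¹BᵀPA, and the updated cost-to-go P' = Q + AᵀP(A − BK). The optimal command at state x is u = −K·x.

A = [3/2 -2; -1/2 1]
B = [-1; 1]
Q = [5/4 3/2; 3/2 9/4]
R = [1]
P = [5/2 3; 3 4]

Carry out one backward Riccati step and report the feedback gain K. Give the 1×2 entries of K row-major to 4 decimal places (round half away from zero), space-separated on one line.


0.1667 0.0000

BᵀP = [0.5000 1.0000]
S = R + BᵀPB = [1] + [0.5000] = [1.5000]
BᵀPA = [0.2500 0.0000]
K = S⁻¹·BᵀPA = [0.1667 0.0000]
A−BK = [1.6667 -2.0000; -0.6667 1.0000]
AᵀP(A−BK) = [2.0833 -2.0000; -2.0000 2.0000]
P' = Q + AᵀP(A−BK) = [3.3333 -0.5000; -0.5000 4.2500]
tr(P') = 7.5833


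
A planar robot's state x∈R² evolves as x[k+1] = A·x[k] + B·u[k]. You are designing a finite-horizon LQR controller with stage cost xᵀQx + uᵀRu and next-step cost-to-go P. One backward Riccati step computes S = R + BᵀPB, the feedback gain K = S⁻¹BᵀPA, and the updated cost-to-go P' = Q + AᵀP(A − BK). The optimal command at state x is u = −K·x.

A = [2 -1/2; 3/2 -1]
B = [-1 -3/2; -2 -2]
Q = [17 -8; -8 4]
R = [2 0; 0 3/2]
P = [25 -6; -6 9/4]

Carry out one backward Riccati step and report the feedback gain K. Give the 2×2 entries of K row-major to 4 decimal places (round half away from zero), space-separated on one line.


-0.0019 0.1822 -1.4380 0.1705

BᵀP = [-13.0000 1.5000; -25.5000 4.5000]
S = R + BᵀPB = [2 0; 0 3/2] + [10.0000 16.5000; 16.5000 29.2500] = [12.0000 16.5000; 16.5000 30.7500]
BᵀPA = [-23.7500 5.0000; -44.2500 8.2500]
K = S⁻¹·BᵀPA = [-0.0019 0.1822; -1.4380 0.1705]
A−BK = [-0.1589 -0.0620; -1.3798 -0.2946]
AᵀP(A−BK) = [5.3857 -0.0019; -0.0019 0.1822]
P' = Q + AᵀP(A−BK) = [22.3857 -8.0019; -8.0019 4.1822]
tr(P') = 26.5678


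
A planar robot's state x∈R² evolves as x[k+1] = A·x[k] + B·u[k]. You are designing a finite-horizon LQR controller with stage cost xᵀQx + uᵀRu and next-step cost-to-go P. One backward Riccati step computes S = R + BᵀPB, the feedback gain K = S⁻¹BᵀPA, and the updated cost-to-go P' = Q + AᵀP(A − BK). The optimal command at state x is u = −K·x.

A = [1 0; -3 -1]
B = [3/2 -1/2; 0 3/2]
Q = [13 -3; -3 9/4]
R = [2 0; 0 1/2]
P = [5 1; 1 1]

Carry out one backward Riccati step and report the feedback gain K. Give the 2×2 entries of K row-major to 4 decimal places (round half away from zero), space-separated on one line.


BᵀP = [7.5000 1.5000; -1.0000 1.0000]
S = R + BᵀPB = [2 0; 0 1/2] + [11.2500 -1.5000; -1.5000 2.0000] = [13.2500 -1.5000; -1.5000 2.5000]
BᵀPA = [3.0000 -1.5000; -4.0000 -1.0000]
K = S⁻¹·BᵀPA = [0.0486 -0.1700; -1.5709 -0.5020]
A−BK = [0.1417 0.0040; -0.6437 -0.2470]
AᵀP(A−BK) = [1.5709 0.5020; 0.5020 0.2429]
P' = Q + AᵀP(A−BK) = [14.5709 -2.4980; -2.4980 2.4929]
tr(P') = 17.0638

0.0486 -0.1700 -1.5709 -0.5020


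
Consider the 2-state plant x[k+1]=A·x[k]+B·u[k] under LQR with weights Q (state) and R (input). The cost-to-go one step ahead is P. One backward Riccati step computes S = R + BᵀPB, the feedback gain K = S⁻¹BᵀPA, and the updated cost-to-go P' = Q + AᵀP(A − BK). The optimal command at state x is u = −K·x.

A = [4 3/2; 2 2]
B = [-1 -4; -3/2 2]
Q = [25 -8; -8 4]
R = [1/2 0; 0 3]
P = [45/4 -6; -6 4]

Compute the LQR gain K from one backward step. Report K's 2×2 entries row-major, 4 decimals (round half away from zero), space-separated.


-1.6145 -1.0984 -0.5067 -0.0394

BᵀP = [-2.2500 0.0000; -57.0000 32.0000]
S = R + BᵀPB = [1/2 0; 0 3] + [2.2500 9.0000; 9.0000 292.0000] = [2.7500 9.0000; 9.0000 295.0000]
BᵀPA = [-9.0000 -3.3750; -164.0000 -21.5000]
K = S⁻¹·BᵀPA = [-1.6145 -1.0984; -0.5067 -0.0394]
A−BK = [0.3588 0.2441; 0.5916 0.4311]
AᵀP(A−BK) = [2.3745 1.1575; 1.1575 0.7589]
P' = Q + AᵀP(A−BK) = [27.3745 -6.8425; -6.8425 4.7589]
tr(P') = 32.1334


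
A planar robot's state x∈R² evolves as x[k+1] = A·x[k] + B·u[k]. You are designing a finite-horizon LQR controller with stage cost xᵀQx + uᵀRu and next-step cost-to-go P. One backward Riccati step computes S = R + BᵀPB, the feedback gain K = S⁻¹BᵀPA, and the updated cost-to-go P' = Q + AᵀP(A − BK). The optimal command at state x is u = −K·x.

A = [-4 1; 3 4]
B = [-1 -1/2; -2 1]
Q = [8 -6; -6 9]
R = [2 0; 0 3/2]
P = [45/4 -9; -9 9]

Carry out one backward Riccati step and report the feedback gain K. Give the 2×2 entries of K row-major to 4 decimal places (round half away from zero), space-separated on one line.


BᵀP = [6.7500 -9.0000; -14.6250 13.5000]
S = R + BᵀPB = [2 0; 0 3/2] + [11.2500 -12.3750; -12.3750 20.8125] = [13.2500 -12.3750; -12.3750 22.3125]
BᵀPA = [-54.0000 -29.2500; 99.0000 39.3750]
K = S⁻¹·BᵀPA = [0.1421 -1.1605; 4.5158 1.1211]
A−BK = [-1.6000 0.4000; -1.2316 0.5579]
AᵀP(A−BK) = [37.6105 6.3474; 6.3474 5.1632]
P' = Q + AᵀP(A−BK) = [45.6105 0.3474; 0.3474 14.1632]
tr(P') = 59.7737

0.1421 -1.1605 4.5158 1.1211


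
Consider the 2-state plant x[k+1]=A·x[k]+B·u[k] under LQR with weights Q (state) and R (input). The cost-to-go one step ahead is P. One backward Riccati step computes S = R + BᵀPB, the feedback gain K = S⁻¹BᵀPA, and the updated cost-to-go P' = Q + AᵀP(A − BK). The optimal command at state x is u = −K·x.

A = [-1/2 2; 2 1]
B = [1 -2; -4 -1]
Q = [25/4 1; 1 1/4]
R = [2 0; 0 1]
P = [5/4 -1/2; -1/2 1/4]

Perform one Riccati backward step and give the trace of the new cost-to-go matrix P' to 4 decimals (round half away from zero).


BᵀP = [3.2500 -1.5000; -2.0000 0.7500]
S = R + BᵀPB = [2 0; 0 1] + [9.2500 -5.0000; -5.0000 3.2500] = [11.2500 -5.0000; -5.0000 4.2500]
BᵀPA = [-4.6250 5.0000; 2.5000 -3.2500]
K = S⁻¹·BᵀPA = [-0.3137 0.2192; 0.2192 -0.5068]
A−BK = [0.2521 0.7671; 0.9644 1.3699]
AᵀP(A−BK) = [0.3137 -0.2192; -0.2192 0.5068]
P' = Q + AᵀP(A−BK) = [6.5637 0.7808; 0.7808 0.7568]
tr(P') = 7.3205

7.3205


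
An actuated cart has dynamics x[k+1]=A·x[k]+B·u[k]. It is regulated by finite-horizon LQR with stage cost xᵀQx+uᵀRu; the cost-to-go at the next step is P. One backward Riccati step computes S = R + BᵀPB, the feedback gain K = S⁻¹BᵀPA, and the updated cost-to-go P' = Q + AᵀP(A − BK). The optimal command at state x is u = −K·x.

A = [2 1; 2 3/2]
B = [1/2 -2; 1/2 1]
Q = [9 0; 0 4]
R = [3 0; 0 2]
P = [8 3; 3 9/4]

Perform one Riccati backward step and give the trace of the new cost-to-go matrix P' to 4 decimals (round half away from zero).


32.0606

BᵀP = [5.5000 2.6250; -13.0000 -3.7500]
S = R + BᵀPB = [3 0; 0 2] + [4.0625 -8.3750; -8.3750 22.2500] = [7.0625 -8.3750; -8.3750 24.2500]
BᵀPA = [16.2500 9.4375; -33.5000 -18.6250]
K = S⁻¹·BᵀPA = [1.1224 0.7206; -0.9938 -0.5192]
A−BK = [-0.5488 -0.3986; 2.4326 1.6588]
AᵀP(A−BK) = [13.4685 8.6477; 8.6477 5.5921]
P' = Q + AᵀP(A−BK) = [22.4685 8.6477; 8.6477 9.5921]
tr(P') = 32.0606


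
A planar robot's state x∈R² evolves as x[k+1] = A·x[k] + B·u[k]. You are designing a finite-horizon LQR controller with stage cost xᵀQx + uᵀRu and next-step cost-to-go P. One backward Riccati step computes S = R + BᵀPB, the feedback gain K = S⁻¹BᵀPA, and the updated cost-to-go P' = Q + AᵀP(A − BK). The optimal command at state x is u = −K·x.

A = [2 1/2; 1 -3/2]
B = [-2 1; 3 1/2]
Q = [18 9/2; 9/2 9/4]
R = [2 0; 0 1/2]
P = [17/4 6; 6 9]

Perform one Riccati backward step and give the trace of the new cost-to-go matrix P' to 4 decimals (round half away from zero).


BᵀP = [9.5000 15.0000; 7.2500 10.5000]
S = R + BᵀPB = [2 0; 0 1/2] + [26.0000 17.0000; 17.0000 12.5000] = [28.0000 17.0000; 17.0000 13.0000]
BᵀPA = [34.0000 -17.7500; 25.0000 -12.1250]
K = S⁻¹·BᵀPA = [0.2267 -0.3283; 1.6267 -0.5033]
A−BK = [0.8267 0.3467; -0.4933 -0.2633]
AᵀP(A−BK) = [1.6267 -0.5033; -0.5033 0.3817]
P' = Q + AᵀP(A−BK) = [19.6267 3.9967; 3.9967 2.6317]
tr(P') = 22.2583

22.2583


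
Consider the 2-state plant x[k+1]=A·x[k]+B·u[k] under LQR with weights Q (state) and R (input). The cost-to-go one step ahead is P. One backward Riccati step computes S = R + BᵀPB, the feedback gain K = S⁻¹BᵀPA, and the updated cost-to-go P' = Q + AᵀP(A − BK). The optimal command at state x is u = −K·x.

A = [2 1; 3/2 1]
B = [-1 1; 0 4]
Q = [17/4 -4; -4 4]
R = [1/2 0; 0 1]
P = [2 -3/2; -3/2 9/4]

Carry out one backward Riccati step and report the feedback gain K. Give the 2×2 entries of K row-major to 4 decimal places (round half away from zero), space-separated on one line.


BᵀP = [-2.0000 1.5000; -4.0000 7.5000]
S = R + BᵀPB = [1/2 0; 0 1] + [2.0000 4.0000; 4.0000 26.0000] = [2.5000 4.0000; 4.0000 27.0000]
BᵀPA = [-1.7500 -0.5000; 3.2500 3.5000]
K = S⁻¹·BᵀPA = [-1.1699 -0.5340; 0.2937 0.2087]
A−BK = [0.5364 0.2573; 0.3252 0.1650]
AᵀP(A−BK) = [1.0607 0.5121; 0.5121 0.2524]
P' = Q + AᵀP(A−BK) = [5.3107 -3.4879; -3.4879 4.2524]
tr(P') = 9.5631

-1.1699 -0.5340 0.2937 0.2087


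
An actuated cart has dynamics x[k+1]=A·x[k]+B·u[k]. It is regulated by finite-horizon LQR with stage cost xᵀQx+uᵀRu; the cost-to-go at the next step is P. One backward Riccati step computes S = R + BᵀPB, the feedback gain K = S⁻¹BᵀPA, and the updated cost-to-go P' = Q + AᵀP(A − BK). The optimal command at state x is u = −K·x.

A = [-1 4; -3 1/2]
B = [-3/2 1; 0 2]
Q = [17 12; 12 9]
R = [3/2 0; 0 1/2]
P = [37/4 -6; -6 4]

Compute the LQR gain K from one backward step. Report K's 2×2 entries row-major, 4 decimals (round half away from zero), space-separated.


BᵀP = [-13.8750 9.0000; -2.7500 2.0000]
S = R + BᵀPB = [3/2 0; 0 1/2] + [20.8125 4.1250; 4.1250 1.2500] = [22.3125 4.1250; 4.1250 1.7500]
BᵀPA = [-13.1250 -51.0000; -3.2500 -10.0000]
K = S⁻¹·BᵀPA = [-0.4340 -2.1787; -0.8340 -0.5787]
A−BK = [-0.8170 1.3106; -1.3319 1.6574]
AᵀP(A−BK) = [0.8426 1.5234; 1.5234 8.0979]
P' = Q + AᵀP(A−BK) = [17.8426 13.5234; 13.5234 17.0979]
tr(P') = 34.9404

-0.4340 -2.1787 -0.8340 -0.5787


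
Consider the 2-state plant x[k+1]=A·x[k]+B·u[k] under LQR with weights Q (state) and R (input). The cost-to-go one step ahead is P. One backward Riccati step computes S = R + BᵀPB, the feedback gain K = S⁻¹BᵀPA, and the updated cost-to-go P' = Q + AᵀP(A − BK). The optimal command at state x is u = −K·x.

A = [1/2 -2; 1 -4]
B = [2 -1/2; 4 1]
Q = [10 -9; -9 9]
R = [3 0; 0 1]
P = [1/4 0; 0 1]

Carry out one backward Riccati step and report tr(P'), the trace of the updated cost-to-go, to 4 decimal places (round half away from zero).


21.4621

BᵀP = [0.5000 4.0000; -0.1250 1.0000]
S = R + BᵀPB = [3 0; 0 1] + [17.0000 3.7500; 3.7500 1.0625] = [20.0000 3.7500; 3.7500 2.0625]
BᵀPA = [4.2500 -17.0000; 0.9375 -3.7500]
K = S⁻¹·BᵀPA = [0.1931 -0.7724; 0.1034 -0.4138]
A−BK = [0.1655 -0.6621; 0.1241 -0.4966]
AᵀP(A−BK) = [0.1448 -0.5793; -0.5793 2.3172]
P' = Q + AᵀP(A−BK) = [10.1448 -9.5793; -9.5793 11.3172]
tr(P') = 21.4621


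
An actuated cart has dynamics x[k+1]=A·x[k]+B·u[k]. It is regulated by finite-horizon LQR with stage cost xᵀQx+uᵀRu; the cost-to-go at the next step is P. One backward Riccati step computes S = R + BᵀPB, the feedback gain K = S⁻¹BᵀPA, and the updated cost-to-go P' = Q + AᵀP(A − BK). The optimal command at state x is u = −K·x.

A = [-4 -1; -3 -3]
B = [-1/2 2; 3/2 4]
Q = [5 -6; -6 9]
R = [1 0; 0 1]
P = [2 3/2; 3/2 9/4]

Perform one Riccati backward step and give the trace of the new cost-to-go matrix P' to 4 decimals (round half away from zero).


17.8916

BᵀP = [1.2500 2.6250; 10.0000 12.0000]
S = R + BᵀPB = [1 0; 0 1] + [3.3125 13.0000; 13.0000 68.0000] = [4.3125 13.0000; 13.0000 69.0000]
BᵀPA = [-12.8750 -9.1250; -76.0000 -46.0000]
K = S⁻¹·BᵀPA = [0.7749 -0.2460; -1.2474 -0.6203]
A−BK = [-1.1176 0.1176; 0.8274 -0.1497]
AᵀP(A−BK) = [3.4210 0.4385; 0.4385 0.4706]
P' = Q + AᵀP(A−BK) = [8.4210 -5.5615; -5.5615 9.4706]
tr(P') = 17.8916


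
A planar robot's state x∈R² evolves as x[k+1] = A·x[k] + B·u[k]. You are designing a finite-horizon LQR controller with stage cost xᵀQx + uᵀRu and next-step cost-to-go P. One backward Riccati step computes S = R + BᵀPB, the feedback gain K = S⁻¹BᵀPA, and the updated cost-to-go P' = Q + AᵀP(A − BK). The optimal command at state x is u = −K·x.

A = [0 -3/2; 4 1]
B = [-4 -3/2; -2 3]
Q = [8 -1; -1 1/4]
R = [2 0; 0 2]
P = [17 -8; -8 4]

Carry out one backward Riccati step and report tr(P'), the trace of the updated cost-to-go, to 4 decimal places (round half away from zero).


10.4399

BᵀP = [-52.0000 24.0000; -49.5000 24.0000]
S = R + BᵀPB = [2 0; 0 2] + [160.0000 150.0000; 150.0000 146.2500] = [162.0000 150.0000; 150.0000 148.2500]
BᵀPA = [96.0000 102.0000; 96.0000 98.2500]
K = S⁻¹·BᵀPA = [-0.1108 0.2532; 0.7596 0.4065]
A−BK = [0.6963 0.1227; 1.4995 0.2868]
AᵀP(A−BK) = [1.7092 0.6647; 0.6647 0.4807]
P' = Q + AᵀP(A−BK) = [9.7092 -0.3353; -0.3353 0.7307]
tr(P') = 10.4399


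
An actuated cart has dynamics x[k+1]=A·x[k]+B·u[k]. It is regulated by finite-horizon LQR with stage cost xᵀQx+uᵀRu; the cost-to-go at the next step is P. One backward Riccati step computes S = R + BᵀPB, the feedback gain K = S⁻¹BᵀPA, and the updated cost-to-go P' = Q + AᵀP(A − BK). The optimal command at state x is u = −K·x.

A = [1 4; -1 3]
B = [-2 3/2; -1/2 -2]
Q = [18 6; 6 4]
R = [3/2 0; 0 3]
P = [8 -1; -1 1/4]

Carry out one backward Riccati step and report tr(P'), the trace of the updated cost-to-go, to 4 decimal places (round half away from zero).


27.3360

BᵀP = [-15.5000 1.8750; 14.0000 -2.0000]
S = R + BᵀPB = [3/2 0; 0 3] + [30.0625 -27.0000; -27.0000 25.0000] = [31.5625 -27.0000; -27.0000 28.0000]
BᵀPA = [-17.3750 -56.3750; 16.0000 50.0000]
K = S⁻¹·BᵀPA = [-0.3522 -1.4766; 0.2318 0.3619]
A−BK = [-0.0521 0.5040; -0.7124 2.9855]
AᵀP(A−BK) = [0.4216 0.8045; 0.8045 4.9144]
P' = Q + AᵀP(A−BK) = [18.4216 6.8045; 6.8045 8.9144]
tr(P') = 27.3360


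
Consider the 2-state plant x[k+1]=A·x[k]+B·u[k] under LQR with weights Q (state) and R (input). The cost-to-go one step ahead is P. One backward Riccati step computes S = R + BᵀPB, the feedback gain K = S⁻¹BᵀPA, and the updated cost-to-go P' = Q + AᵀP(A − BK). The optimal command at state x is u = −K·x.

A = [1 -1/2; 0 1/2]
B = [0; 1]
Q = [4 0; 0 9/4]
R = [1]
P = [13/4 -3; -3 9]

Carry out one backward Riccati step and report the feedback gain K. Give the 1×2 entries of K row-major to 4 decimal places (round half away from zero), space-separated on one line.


-0.3000 0.6000

BᵀP = [-3.0000 9.0000]
S = R + BᵀPB = [1] + [9.0000] = [10.0000]
BᵀPA = [-3.0000 6.0000]
K = S⁻¹·BᵀPA = [-0.3000 0.6000]
A−BK = [1.0000 -0.5000; 0.3000 -0.1000]
AᵀP(A−BK) = [2.3500 -1.3250; -1.3250 0.9625]
P' = Q + AᵀP(A−BK) = [6.3500 -1.3250; -1.3250 3.2125]
tr(P') = 9.5625


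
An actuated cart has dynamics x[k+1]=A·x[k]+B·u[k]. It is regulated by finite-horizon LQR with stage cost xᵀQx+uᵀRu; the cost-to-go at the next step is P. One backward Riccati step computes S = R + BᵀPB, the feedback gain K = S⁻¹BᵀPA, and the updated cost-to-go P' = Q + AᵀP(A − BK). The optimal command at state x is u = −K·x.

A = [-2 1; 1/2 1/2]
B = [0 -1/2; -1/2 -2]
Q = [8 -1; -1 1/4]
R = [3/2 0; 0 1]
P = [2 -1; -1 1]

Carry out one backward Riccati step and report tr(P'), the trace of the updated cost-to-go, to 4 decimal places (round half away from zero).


BᵀP = [0.5000 -0.5000; 1.0000 -1.5000]
S = R + BᵀPB = [3/2 0; 0 1] + [0.2500 0.7500; 0.7500 2.5000] = [1.7500 0.7500; 0.7500 3.5000]
BᵀPA = [-1.2500 0.2500; -2.7500 0.2500]
K = S⁻¹·BᵀPA = [-0.4157 0.1236; -0.6966 0.0449]
A−BK = [-2.3483 1.0225; -1.1011 0.6517]
AᵀP(A−BK) = [7.8146 -2.9719; -2.9719 1.2079]
P' = Q + AᵀP(A−BK) = [15.8146 -3.9719; -3.9719 1.4579]
tr(P') = 17.2725

17.2725


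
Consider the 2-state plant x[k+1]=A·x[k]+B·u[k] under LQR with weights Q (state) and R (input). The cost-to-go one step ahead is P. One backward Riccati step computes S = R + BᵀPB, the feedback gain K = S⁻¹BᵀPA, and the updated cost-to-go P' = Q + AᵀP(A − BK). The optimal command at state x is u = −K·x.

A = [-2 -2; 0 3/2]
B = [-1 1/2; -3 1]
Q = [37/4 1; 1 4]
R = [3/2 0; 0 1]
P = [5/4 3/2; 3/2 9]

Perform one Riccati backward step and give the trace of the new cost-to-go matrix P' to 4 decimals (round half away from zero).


BᵀP = [-5.7500 -28.5000; 2.1250 9.7500]
S = R + BᵀPB = [3/2 0; 0 1] + [91.2500 -31.3750; -31.3750 10.8125] = [92.7500 -31.3750; -31.3750 11.8125]
BᵀPA = [11.5000 -31.2500; -4.2500 10.3750]
K = S⁻¹·BᵀPA = [0.0225 -0.3922; -0.3001 -0.1635]
A−BK = [-1.8275 -2.3105; 0.3675 0.4868]
AᵀP(A−BK) = [3.4661 4.3158; 4.3158 5.6890]
P' = Q + AᵀP(A−BK) = [12.7161 5.3158; 5.3158 9.6890]
tr(P') = 22.4051

22.4051


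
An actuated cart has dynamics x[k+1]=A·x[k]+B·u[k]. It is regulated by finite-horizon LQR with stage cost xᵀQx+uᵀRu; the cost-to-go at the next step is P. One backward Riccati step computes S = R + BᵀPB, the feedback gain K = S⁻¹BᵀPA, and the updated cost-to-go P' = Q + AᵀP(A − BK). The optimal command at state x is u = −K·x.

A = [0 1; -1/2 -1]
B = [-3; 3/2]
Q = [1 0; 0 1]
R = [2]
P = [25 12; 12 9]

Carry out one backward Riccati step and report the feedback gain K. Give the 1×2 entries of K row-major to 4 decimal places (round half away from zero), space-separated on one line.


0.0808 -0.2478

BᵀP = [-57.0000 -22.5000]
S = R + BᵀPB = [2] + [137.2500] = [139.2500]
BᵀPA = [11.2500 -34.5000]
K = S⁻¹·BᵀPA = [0.0808 -0.2478]
A−BK = [0.2424 0.2567; -0.6212 -0.6284]
AᵀP(A−BK) = [1.3411 1.2873; 1.2873 1.4524]
P' = Q + AᵀP(A−BK) = [2.3411 1.2873; 1.2873 2.4524]
tr(P') = 4.7935


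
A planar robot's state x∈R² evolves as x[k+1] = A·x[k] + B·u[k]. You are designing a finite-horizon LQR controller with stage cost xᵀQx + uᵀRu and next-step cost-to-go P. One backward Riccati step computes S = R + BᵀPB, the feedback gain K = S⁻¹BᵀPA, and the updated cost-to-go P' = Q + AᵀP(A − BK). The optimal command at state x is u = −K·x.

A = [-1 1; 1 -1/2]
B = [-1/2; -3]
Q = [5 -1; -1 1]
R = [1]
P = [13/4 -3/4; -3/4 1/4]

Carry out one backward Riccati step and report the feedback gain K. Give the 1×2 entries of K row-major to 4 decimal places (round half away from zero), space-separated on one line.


-0.5517 0.4483

BᵀP = [0.6250 -0.3750]
S = R + BᵀPB = [1] + [0.8125] = [1.8125]
BᵀPA = [-1.0000 0.8125]
K = S⁻¹·BᵀPA = [-0.5517 0.4483]
A−BK = [-1.2759 1.2241; -0.6552 0.8448]
AᵀP(A−BK) = [4.4483 -4.0517; -4.0517 3.6983]
P' = Q + AᵀP(A−BK) = [9.4483 -5.0517; -5.0517 4.6983]
tr(P') = 14.1466


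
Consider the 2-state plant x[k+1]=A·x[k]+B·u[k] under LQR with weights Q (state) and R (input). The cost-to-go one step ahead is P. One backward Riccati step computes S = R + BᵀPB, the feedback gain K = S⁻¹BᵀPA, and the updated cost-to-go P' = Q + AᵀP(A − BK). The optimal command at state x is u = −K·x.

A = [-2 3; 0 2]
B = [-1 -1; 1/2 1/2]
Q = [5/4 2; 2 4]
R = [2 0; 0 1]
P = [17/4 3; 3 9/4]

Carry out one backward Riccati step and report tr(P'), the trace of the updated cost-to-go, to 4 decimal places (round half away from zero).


BᵀP = [-2.7500 -1.8750; -2.7500 -1.8750]
S = R + BᵀPB = [2 0; 0 1] + [1.8125 1.8125; 1.8125 1.8125] = [3.8125 1.8125; 1.8125 2.8125]
BᵀPA = [5.5000 -12.0000; 5.5000 -12.0000]
K = S⁻¹·BᵀPA = [0.7395 -1.6134; 1.4790 -3.2269]
A−BK = [0.2185 -1.8403; -1.1092 4.4202]
AᵀP(A−BK) = [4.7983 -10.8782; -10.8782 25.1660]
P' = Q + AᵀP(A−BK) = [6.0483 -8.8782; -8.8782 29.1660]
tr(P') = 35.2143

35.2143


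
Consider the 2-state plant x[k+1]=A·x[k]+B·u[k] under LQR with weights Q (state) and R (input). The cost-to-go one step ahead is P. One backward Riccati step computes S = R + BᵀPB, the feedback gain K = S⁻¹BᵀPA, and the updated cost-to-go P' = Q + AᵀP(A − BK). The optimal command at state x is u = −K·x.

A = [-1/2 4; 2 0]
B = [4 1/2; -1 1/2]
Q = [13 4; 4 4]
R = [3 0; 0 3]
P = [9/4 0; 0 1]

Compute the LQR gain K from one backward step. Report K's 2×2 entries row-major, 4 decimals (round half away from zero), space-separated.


-0.1944 0.8736 0.3187 0.2637

BᵀP = [9.0000 -1.0000; 1.1250 0.5000]
S = R + BᵀPB = [3 0; 0 3] + [37.0000 4.0000; 4.0000 0.8125] = [40.0000 4.0000; 4.0000 3.8125]
BᵀPA = [-6.5000 36.0000; 0.4375 4.5000]
K = S⁻¹·BᵀPA = [-0.1944 0.8736; 0.3187 0.2637]
A−BK = [0.1181 0.3736; 1.6463 0.7418]
AᵀP(A−BK) = [3.1597 1.0632; 1.0632 3.3626]
P' = Q + AᵀP(A−BK) = [16.1597 5.0632; 5.0632 7.3626]
tr(P') = 23.5223


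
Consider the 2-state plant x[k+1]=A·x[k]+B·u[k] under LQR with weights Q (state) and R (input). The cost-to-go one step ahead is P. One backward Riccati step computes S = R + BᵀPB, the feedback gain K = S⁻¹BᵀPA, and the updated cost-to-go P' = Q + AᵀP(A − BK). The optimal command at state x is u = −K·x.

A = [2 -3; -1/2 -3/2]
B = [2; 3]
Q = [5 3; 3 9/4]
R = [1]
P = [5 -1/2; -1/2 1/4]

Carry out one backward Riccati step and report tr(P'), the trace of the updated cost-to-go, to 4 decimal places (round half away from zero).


15.7790

BᵀP = [8.5000 -0.2500]
S = R + BᵀPB = [1] + [16.2500] = [17.2500]
BᵀPA = [17.1250 -25.1250]
K = S⁻¹·BᵀPA = [0.9928 -1.4565]
A−BK = [0.0145 -0.0870; -3.4783 2.8696]
AᵀP(A−BK) = [4.0616 -4.1196; -4.1196 4.4674]
P' = Q + AᵀP(A−BK) = [9.0616 -1.1196; -1.1196 6.7174]
tr(P') = 15.7790


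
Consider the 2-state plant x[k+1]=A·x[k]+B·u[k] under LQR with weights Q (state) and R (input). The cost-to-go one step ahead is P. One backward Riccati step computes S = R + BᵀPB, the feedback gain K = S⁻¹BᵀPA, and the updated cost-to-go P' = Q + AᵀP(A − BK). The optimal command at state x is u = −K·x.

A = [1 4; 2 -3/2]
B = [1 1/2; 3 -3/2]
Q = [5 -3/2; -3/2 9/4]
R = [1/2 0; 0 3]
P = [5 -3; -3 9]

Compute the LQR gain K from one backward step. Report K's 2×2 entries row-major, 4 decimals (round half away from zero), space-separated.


0.7410 0.7576 0.1779 2.7341

BᵀP = [-4.0000 24.0000; 7.0000 -15.0000]
S = R + BᵀPB = [1/2 0; 0 3] + [68.0000 -38.0000; -38.0000 26.0000] = [68.5000 -38.0000; -38.0000 29.0000]
BᵀPA = [44.0000 -52.0000; -23.0000 50.5000]
K = S⁻¹·BᵀPA = [0.7410 0.7576; 0.1779 2.7341]
A−BK = [0.1700 1.8753; 0.0438 0.3283]
AᵀP(A−BK) = [0.4866 3.0498; 3.0498 37.5733]
P' = Q + AᵀP(A−BK) = [5.4866 1.5498; 1.5498 39.8233]
tr(P') = 45.3099


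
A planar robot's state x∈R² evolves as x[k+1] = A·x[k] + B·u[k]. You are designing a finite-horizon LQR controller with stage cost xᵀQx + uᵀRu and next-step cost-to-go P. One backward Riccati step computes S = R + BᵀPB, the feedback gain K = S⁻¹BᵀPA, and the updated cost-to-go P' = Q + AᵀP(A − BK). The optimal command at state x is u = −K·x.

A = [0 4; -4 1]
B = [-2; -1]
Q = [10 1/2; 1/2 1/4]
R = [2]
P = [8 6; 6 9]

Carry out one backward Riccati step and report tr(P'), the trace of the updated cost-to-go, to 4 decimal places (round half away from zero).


BᵀP = [-22.0000 -21.0000]
S = R + BᵀPB = [2] + [65.0000] = [67.0000]
BᵀPA = [84.0000 -109.0000]
K = S⁻¹·BᵀPA = [1.2537 -1.6269]
A−BK = [2.5075 0.7463; -2.7463 -0.6269]
AᵀP(A−BK) = [38.6866 4.6567; 4.6567 7.6716]
P' = Q + AᵀP(A−BK) = [48.6866 5.1567; 5.1567 7.9216]
tr(P') = 56.6082

56.6082


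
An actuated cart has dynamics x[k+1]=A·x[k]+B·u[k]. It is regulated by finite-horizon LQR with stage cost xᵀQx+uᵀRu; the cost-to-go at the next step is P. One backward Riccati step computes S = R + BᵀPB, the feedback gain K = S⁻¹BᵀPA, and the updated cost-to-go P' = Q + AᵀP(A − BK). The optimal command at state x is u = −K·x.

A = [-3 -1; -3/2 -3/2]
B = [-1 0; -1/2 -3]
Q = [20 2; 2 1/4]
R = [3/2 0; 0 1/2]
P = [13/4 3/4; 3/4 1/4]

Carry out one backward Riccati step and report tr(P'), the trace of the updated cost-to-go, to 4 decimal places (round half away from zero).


BᵀP = [-3.6250 -0.8750; -2.2500 -0.7500]
S = R + BᵀPB = [3/2 0; 0 1/2] + [4.0625 2.6250; 2.6250 2.2500] = [5.5625 2.6250; 2.6250 2.7500]
BᵀPA = [12.1875 4.9375; 7.8750 3.3750]
K = S⁻¹·BᵀPA = [1.5279 0.5613; 1.4052 0.6914]
A−BK = [-1.4721 -0.4387; 3.4796 0.8550]
AᵀP(A−BK) = [6.8755 2.5260; 2.5260 0.9572]
P' = Q + AᵀP(A−BK) = [26.8755 4.5260; 4.5260 1.2072]
tr(P') = 28.0827

28.0827


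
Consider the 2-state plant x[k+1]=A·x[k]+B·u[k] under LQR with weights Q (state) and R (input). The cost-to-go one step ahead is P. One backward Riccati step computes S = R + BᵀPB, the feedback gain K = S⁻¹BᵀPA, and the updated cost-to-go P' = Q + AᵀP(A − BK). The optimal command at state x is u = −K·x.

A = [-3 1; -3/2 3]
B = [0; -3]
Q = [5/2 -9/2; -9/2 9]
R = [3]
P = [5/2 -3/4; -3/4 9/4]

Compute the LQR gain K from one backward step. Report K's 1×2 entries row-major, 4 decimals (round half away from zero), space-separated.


BᵀP = [2.2500 -6.7500]
S = R + BᵀPB = [3] + [20.2500] = [23.2500]
BᵀPA = [3.3750 -18.0000]
K = S⁻¹·BᵀPA = [0.1452 -0.7742]
A−BK = [-3.0000 1.0000; -1.0645 0.6774]
AᵀP(A−BK) = [20.3226 -7.1371; -7.1371 4.3145]
P' = Q + AᵀP(A−BK) = [22.8226 -11.6371; -11.6371 13.3145]
tr(P') = 36.1371

0.1452 -0.7742


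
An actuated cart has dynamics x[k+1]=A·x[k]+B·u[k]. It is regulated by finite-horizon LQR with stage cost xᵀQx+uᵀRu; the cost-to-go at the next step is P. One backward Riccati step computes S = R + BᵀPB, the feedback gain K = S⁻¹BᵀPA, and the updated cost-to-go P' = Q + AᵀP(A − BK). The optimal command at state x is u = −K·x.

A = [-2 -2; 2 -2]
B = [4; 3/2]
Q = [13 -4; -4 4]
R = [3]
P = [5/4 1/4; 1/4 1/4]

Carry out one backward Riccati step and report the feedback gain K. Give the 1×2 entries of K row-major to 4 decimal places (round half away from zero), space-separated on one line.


-0.3012 -0.5082

BᵀP = [5.3750 1.3750]
S = R + BᵀPB = [3] + [23.5625] = [26.5625]
BᵀPA = [-8.0000 -13.5000]
K = S⁻¹·BᵀPA = [-0.3012 -0.5082]
A−BK = [-0.7953 0.0329; 2.4518 -1.2376]
AᵀP(A−BK) = [1.5906 -0.0659; -0.0659 1.1388]
P' = Q + AᵀP(A−BK) = [14.5906 -4.0659; -4.0659 5.1388]
tr(P') = 19.7294


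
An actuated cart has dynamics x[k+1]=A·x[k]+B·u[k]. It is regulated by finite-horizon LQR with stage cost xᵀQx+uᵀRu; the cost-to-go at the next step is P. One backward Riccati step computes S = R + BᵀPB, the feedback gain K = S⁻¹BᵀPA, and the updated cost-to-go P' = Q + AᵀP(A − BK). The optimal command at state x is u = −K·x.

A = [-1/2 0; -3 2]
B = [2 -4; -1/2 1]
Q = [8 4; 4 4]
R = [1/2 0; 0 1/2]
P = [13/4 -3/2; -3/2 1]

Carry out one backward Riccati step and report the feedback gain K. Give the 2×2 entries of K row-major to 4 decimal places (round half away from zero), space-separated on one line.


BᵀP = [7.2500 -3.5000; -14.5000 7.0000]
S = R + BᵀPB = [1/2 0; 0 1/2] + [16.2500 -32.5000; -32.5000 65.0000] = [16.7500 -32.5000; -32.5000 65.5000]
BᵀPA = [6.8750 -7.0000; -13.7500 14.0000]
K = S⁻¹·BᵀPA = [0.0841 -0.0856; -0.1682 0.1713]
A−BK = [-1.3410 0.8563; -2.7898 1.7859]
AᵀP(A−BK) = [2.4216 -1.5566; -1.5566 1.0031]
P' = Q + AᵀP(A−BK) = [10.4216 2.4434; 2.4434 5.0031]
tr(P') = 15.4247

0.0841 -0.0856 -0.1682 0.1713


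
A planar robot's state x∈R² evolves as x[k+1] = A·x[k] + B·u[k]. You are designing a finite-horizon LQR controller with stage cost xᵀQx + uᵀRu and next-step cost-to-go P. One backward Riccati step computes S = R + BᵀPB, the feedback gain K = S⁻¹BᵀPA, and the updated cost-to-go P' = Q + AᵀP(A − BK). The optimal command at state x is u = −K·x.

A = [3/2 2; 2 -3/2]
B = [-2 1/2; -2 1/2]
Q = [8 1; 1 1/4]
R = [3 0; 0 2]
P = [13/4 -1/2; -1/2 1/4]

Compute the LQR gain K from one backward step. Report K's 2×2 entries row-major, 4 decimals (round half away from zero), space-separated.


-0.5202 -0.8430 0.1951 0.3161

BᵀP = [-5.5000 0.5000; 1.3750 -0.1250]
S = R + BᵀPB = [3 0; 0 2] + [10.0000 -2.5000; -2.5000 0.6250] = [13.0000 -2.5000; -2.5000 2.6250]
BᵀPA = [-7.2500 -11.7500; 1.8125 2.9375]
K = S⁻¹·BᵀPA = [-0.5202 -0.8430; 0.1951 0.3161]
A−BK = [0.3621 0.1558; 0.8621 -3.3442]
AᵀP(A−BK) = [1.1876 1.4399; 1.4399 5.7280]
P' = Q + AᵀP(A−BK) = [9.1876 2.4399; 2.4399 5.9780]
tr(P') = 15.1656
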